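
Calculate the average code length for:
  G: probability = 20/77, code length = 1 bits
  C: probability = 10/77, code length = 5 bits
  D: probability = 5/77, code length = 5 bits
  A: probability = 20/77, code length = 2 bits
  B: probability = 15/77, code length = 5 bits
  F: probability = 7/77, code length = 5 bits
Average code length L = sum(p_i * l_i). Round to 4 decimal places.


Weighted contributions p_i * l_i:
  G: (20/77) * 1 = 20/77
  C: (10/77) * 5 = 50/77
  D: (5/77) * 5 = 25/77
  A: (20/77) * 2 = 40/77
  B: (15/77) * 5 = 75/77
  F: (7/77) * 5 = 35/77
Sum = (20 + 50 + 25 + 40 + 75 + 35)/77 = 245/77

L = 245/77 = 3.1818 bits/symbol


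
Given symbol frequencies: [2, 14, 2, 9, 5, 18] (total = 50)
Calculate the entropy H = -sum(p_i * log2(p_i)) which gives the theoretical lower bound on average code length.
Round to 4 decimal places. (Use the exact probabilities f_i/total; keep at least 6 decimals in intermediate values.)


Per-symbol terms -p_i * log2(p_i) with p_i = f_i/50:
  p = 2/50 = 0.040000: log2(p) = -4.643856, -p*log2(p) = 0.185754
  p = 14/50 = 0.280000: log2(p) = -1.836501, -p*log2(p) = 0.514220
  p = 2/50 = 0.040000: log2(p) = -4.643856, -p*log2(p) = 0.185754
  p = 9/50 = 0.180000: log2(p) = -2.473931, -p*log2(p) = 0.445308
  p = 5/50 = 0.100000: log2(p) = -3.321928, -p*log2(p) = 0.332193
  p = 18/50 = 0.360000: log2(p) = -1.473931, -p*log2(p) = 0.530615
H = 0.185754 + 0.514220 + 0.185754 + 0.445308 + 0.332193 + 0.530615 = 2.193844

H = 2.1938 bits/symbol


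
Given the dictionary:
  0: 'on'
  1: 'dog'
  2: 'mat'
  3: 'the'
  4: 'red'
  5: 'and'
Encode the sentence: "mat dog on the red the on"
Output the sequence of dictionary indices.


Look up each word in the dictionary:
  'mat' -> 2
  'dog' -> 1
  'on' -> 0
  'the' -> 3
  'red' -> 4
  'the' -> 3
  'on' -> 0

Encoded: [2, 1, 0, 3, 4, 3, 0]


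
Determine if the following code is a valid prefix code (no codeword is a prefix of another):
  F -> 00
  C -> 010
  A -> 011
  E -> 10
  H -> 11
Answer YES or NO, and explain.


Checking each pair (does one codeword prefix another?):
  F='00' vs C='010': no prefix
  F='00' vs A='011': no prefix
  F='00' vs E='10': no prefix
  F='00' vs H='11': no prefix
  C='010' vs F='00': no prefix
  C='010' vs A='011': no prefix
  C='010' vs E='10': no prefix
  C='010' vs H='11': no prefix
  A='011' vs F='00': no prefix
  A='011' vs C='010': no prefix
  A='011' vs E='10': no prefix
  A='011' vs H='11': no prefix
  E='10' vs F='00': no prefix
  E='10' vs C='010': no prefix
  E='10' vs A='011': no prefix
  E='10' vs H='11': no prefix
  H='11' vs F='00': no prefix
  H='11' vs C='010': no prefix
  H='11' vs A='011': no prefix
  H='11' vs E='10': no prefix
No violation found over all pairs.

YES -- this is a valid prefix code. No codeword is a prefix of any other codeword.


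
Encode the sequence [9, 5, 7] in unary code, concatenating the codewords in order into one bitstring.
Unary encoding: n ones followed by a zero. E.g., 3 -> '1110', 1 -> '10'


Encode each number as n ones followed by a terminating 0:
  9 -> 1111111110 (10 bits)
  5 -> 111110 (6 bits)
  7 -> 11111110 (8 bits)
Total length = 10 + 6 + 8 = 24 bits.

Unary([9, 5, 7]) = 111111111011111011111110 (24 bits)


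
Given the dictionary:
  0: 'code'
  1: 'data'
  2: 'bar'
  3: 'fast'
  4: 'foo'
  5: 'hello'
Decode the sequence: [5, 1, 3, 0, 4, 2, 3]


Look up each index in the dictionary:
  5 -> 'hello'
  1 -> 'data'
  3 -> 'fast'
  0 -> 'code'
  4 -> 'foo'
  2 -> 'bar'
  3 -> 'fast'

Decoded: "hello data fast code foo bar fast"


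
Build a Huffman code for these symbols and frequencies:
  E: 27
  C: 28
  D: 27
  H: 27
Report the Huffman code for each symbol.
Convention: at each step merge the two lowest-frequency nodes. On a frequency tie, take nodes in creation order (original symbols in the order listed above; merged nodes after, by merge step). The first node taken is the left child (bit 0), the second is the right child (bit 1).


Huffman tree construction:
Step 1: Merge E(27) + D(27) = 54
Step 2: Merge H(27) + C(28) = 55
Step 3: Merge (E+D)(54) + (H+C)(55) = 109
Read each symbol's code off the tree from the root (left child = 0, right child = 1).

Codes:
  E: 00 (length 2)
  C: 11 (length 2)
  D: 01 (length 2)
  H: 10 (length 2)
Average code length: 218/109 = 2.0000 bits/symbol


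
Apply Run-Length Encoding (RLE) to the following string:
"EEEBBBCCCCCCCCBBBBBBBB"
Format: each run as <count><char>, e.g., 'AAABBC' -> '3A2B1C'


Scanning runs left to right:
  i=0: run of 'E' x 3 -> '3E'
  i=3: run of 'B' x 3 -> '3B'
  i=6: run of 'C' x 8 -> '8C'
  i=14: run of 'B' x 8 -> '8B'

RLE = 3E3B8C8B


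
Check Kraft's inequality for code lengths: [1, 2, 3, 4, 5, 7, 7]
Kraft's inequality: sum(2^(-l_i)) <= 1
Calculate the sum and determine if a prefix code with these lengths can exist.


Sum = 2^(-1) + 2^(-2) + 2^(-3) + 2^(-4) + 2^(-5) + 2^(-7) + 2^(-7)
    = 0.5 + 0.25 + 0.125 + 0.0625 + 0.03125 + 0.0078125 + 0.0078125
    = 126/128 = 0.984375
Since 0.984375 <= 1, Kraft's inequality IS satisfied.
A prefix code with these lengths CAN exist.

Kraft sum = 0.984375. Satisfied.


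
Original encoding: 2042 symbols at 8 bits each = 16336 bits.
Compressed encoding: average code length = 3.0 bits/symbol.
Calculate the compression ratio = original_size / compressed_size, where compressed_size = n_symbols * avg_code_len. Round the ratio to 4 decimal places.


original_size = n_symbols * orig_bits = 2042 * 8 = 16336 bits
compressed_size = n_symbols * avg_code_len = 2042 * 3.0 = 6126.0 bits
ratio = original_size / compressed_size = 16336 / 6126.0 = 2.6667

Compression ratio = 2.6667


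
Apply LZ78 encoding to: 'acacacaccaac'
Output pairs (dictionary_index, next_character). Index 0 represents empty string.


LZ78 encoding steps:
Dictionary: {0: ''}
Step 1: w='' (idx 0), next='a' -> output (0, 'a'), add 'a' as idx 1
Step 2: w='' (idx 0), next='c' -> output (0, 'c'), add 'c' as idx 2
Step 3: w='a' (idx 1), next='c' -> output (1, 'c'), add 'ac' as idx 3
Step 4: w='ac' (idx 3), next='a' -> output (3, 'a'), add 'aca' as idx 4
Step 5: w='c' (idx 2), next='c' -> output (2, 'c'), add 'cc' as idx 5
Step 6: w='a' (idx 1), next='a' -> output (1, 'a'), add 'aa' as idx 6
Step 7: w='c' (idx 2), end of input -> output (2, '')


Encoded: [(0, 'a'), (0, 'c'), (1, 'c'), (3, 'a'), (2, 'c'), (1, 'a'), (2, '')]


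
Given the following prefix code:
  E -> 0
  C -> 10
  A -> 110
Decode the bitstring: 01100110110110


Decoding step by step:
Bits 0 -> E
Bits 110 -> A
Bits 0 -> E
Bits 110 -> A
Bits 110 -> A
Bits 110 -> A


Decoded message: EAEAAA


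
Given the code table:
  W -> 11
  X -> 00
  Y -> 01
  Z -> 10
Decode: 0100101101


Decoding:
01 -> Y
00 -> X
10 -> Z
11 -> W
01 -> Y


Result: YXZWY


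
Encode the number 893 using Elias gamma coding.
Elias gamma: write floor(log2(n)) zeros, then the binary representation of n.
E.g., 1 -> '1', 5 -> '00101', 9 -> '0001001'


num_bits = floor(log2(893)) + 1 = 10
leading_zeros = num_bits - 1 = 9
binary(893) = 1101111101

Elias gamma(893) = '000000000' + '1101111101' = 0000000001101111101 (19 bits)


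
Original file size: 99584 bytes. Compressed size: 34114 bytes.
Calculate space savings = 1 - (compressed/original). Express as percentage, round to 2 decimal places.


ratio = compressed/original = 34114/99584 = 0.342565
savings = 1 - ratio = 1 - 0.342565 = 0.657435
as a percentage: 0.657435 * 100 = 65.74%

Space savings = 1 - 34114/99584 = 65.74%


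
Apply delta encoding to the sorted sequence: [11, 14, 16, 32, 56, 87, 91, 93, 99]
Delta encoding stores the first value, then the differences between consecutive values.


First value: 11
Deltas:
  14 - 11 = 3
  16 - 14 = 2
  32 - 16 = 16
  56 - 32 = 24
  87 - 56 = 31
  91 - 87 = 4
  93 - 91 = 2
  99 - 93 = 6


Delta encoded: [11, 3, 2, 16, 24, 31, 4, 2, 6]


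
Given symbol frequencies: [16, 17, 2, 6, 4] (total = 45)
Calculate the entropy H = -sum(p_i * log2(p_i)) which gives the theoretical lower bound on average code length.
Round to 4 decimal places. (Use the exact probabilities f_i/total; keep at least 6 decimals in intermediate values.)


Per-symbol terms -p_i * log2(p_i) with p_i = f_i/45:
  p = 16/45 = 0.355556: log2(p) = -1.491853, -p*log2(p) = 0.530437
  p = 17/45 = 0.377778: log2(p) = -1.404390, -p*log2(p) = 0.530547
  p = 2/45 = 0.044444: log2(p) = -4.491853, -p*log2(p) = 0.199638
  p = 6/45 = 0.133333: log2(p) = -2.906891, -p*log2(p) = 0.387585
  p = 4/45 = 0.088889: log2(p) = -3.491853, -p*log2(p) = 0.310387
H = 0.530437 + 0.530547 + 0.199638 + 0.387585 + 0.310387 = 1.958594

H = 1.9586 bits/symbol


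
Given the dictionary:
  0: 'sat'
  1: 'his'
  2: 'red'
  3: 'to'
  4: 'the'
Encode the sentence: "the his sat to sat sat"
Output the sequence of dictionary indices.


Look up each word in the dictionary:
  'the' -> 4
  'his' -> 1
  'sat' -> 0
  'to' -> 3
  'sat' -> 0
  'sat' -> 0

Encoded: [4, 1, 0, 3, 0, 0]


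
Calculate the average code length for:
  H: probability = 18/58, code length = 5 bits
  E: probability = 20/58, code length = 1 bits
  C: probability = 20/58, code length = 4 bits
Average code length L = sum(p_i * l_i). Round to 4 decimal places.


Weighted contributions p_i * l_i:
  H: (18/58) * 5 = 90/58
  E: (20/58) * 1 = 20/58
  C: (20/58) * 4 = 80/58
Sum = (90 + 20 + 80)/58 = 190/58

L = 190/58 = 3.2759 bits/symbol


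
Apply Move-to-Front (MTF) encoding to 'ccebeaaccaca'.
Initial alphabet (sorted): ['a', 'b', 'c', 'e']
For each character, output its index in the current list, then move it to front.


MTF encoding:
'c': index 2 in ['a', 'b', 'c', 'e'] -> ['c', 'a', 'b', 'e']
'c': index 0 in ['c', 'a', 'b', 'e'] -> ['c', 'a', 'b', 'e']
'e': index 3 in ['c', 'a', 'b', 'e'] -> ['e', 'c', 'a', 'b']
'b': index 3 in ['e', 'c', 'a', 'b'] -> ['b', 'e', 'c', 'a']
'e': index 1 in ['b', 'e', 'c', 'a'] -> ['e', 'b', 'c', 'a']
'a': index 3 in ['e', 'b', 'c', 'a'] -> ['a', 'e', 'b', 'c']
'a': index 0 in ['a', 'e', 'b', 'c'] -> ['a', 'e', 'b', 'c']
'c': index 3 in ['a', 'e', 'b', 'c'] -> ['c', 'a', 'e', 'b']
'c': index 0 in ['c', 'a', 'e', 'b'] -> ['c', 'a', 'e', 'b']
'a': index 1 in ['c', 'a', 'e', 'b'] -> ['a', 'c', 'e', 'b']
'c': index 1 in ['a', 'c', 'e', 'b'] -> ['c', 'a', 'e', 'b']
'a': index 1 in ['c', 'a', 'e', 'b'] -> ['a', 'c', 'e', 'b']


Output: [2, 0, 3, 3, 1, 3, 0, 3, 0, 1, 1, 1]


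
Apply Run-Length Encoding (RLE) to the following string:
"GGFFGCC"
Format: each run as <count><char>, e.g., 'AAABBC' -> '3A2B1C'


Scanning runs left to right:
  i=0: run of 'G' x 2 -> '2G'
  i=2: run of 'F' x 2 -> '2F'
  i=4: run of 'G' x 1 -> '1G'
  i=5: run of 'C' x 2 -> '2C'

RLE = 2G2F1G2C


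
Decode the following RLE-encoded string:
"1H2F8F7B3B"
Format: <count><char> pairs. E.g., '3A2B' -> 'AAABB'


Expanding each <count><char> pair:
  1H -> 'H'
  2F -> 'FF'
  8F -> 'FFFFFFFF'
  7B -> 'BBBBBBB'
  3B -> 'BBB'

Decoded = HFFFFFFFFFFBBBBBBBBBB


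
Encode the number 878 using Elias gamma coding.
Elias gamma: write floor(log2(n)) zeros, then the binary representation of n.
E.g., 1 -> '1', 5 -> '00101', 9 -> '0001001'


num_bits = floor(log2(878)) + 1 = 10
leading_zeros = num_bits - 1 = 9
binary(878) = 1101101110

Elias gamma(878) = '000000000' + '1101101110' = 0000000001101101110 (19 bits)


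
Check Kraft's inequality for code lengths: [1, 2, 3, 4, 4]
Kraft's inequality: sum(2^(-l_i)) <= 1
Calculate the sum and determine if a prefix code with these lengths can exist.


Sum = 2^(-1) + 2^(-2) + 2^(-3) + 2^(-4) + 2^(-4)
    = 0.5 + 0.25 + 0.125 + 0.0625 + 0.0625
    = 16/16 = 1.0
Since 1.0 <= 1, Kraft's inequality IS satisfied.
A prefix code with these lengths CAN exist.

Kraft sum = 1.0. Satisfied.


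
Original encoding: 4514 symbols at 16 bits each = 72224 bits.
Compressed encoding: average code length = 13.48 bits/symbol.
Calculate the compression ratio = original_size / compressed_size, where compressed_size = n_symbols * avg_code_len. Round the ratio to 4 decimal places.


original_size = n_symbols * orig_bits = 4514 * 16 = 72224 bits
compressed_size = n_symbols * avg_code_len = 4514 * 13.48 = 60848.72 bits
ratio = original_size / compressed_size = 72224 / 60848.72 = 1.1869

Compression ratio = 1.1869


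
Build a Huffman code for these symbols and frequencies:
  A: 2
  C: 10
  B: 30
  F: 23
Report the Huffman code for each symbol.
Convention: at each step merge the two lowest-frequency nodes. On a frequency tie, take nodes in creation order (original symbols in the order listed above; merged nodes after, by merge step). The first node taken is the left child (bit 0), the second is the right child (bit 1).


Huffman tree construction:
Step 1: Merge A(2) + C(10) = 12
Step 2: Merge (A+C)(12) + F(23) = 35
Step 3: Merge B(30) + ((A+C)+F)(35) = 65
Read each symbol's code off the tree from the root (left child = 0, right child = 1).

Codes:
  A: 100 (length 3)
  C: 101 (length 3)
  B: 0 (length 1)
  F: 11 (length 2)
Average code length: 112/65 = 1.7231 bits/symbol


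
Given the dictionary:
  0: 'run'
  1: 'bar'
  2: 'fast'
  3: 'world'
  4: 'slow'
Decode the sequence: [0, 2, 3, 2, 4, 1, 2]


Look up each index in the dictionary:
  0 -> 'run'
  2 -> 'fast'
  3 -> 'world'
  2 -> 'fast'
  4 -> 'slow'
  1 -> 'bar'
  2 -> 'fast'

Decoded: "run fast world fast slow bar fast"


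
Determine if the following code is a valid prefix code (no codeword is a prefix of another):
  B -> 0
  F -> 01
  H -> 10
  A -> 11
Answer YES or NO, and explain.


Checking each pair (does one codeword prefix another?):
  B='0' vs F='01': prefix -- VIOLATION

NO -- this is NOT a valid prefix code. B (0) is a prefix of F (01).


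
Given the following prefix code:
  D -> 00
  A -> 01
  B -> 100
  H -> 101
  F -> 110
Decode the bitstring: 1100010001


Decoding step by step:
Bits 110 -> F
Bits 00 -> D
Bits 100 -> B
Bits 01 -> A


Decoded message: FDBA


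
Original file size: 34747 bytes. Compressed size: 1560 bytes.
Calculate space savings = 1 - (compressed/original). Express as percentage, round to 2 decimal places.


ratio = compressed/original = 1560/34747 = 0.044896
savings = 1 - ratio = 1 - 0.044896 = 0.955104
as a percentage: 0.955104 * 100 = 95.51%

Space savings = 1 - 1560/34747 = 95.51%


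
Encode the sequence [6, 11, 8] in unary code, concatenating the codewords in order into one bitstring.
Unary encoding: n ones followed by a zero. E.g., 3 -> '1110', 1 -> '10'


Encode each number as n ones followed by a terminating 0:
  6 -> 1111110 (7 bits)
  11 -> 111111111110 (12 bits)
  8 -> 111111110 (9 bits)
Total length = 7 + 12 + 9 = 28 bits.

Unary([6, 11, 8]) = 1111110111111111110111111110 (28 bits)


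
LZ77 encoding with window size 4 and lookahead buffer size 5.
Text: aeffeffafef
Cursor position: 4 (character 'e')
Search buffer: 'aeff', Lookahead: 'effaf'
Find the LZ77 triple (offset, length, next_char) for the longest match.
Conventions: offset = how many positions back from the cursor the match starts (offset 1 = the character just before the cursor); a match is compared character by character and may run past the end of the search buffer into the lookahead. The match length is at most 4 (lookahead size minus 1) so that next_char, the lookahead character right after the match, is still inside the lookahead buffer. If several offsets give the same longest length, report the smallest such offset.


Try each offset into the search buffer:
  offset=1 (pos 3, char 'f'): match length 0
  offset=2 (pos 2, char 'f'): match length 0
  offset=3 (pos 1, char 'e'): match length 3
  offset=4 (pos 0, char 'a'): match length 0
Longest match has length 3 at offset 3.
next_char = character at position 4 + 3 = 7 -> 'a'

Best match: offset=3, length=3 (matching 'eff' starting at position 1)
LZ77 triple: (3, 3, 'a')


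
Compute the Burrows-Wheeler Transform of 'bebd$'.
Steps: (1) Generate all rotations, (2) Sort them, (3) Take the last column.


Rotations (sorted):
  0: $bebd -> last char: d
  1: bd$be -> last char: e
  2: bebd$ -> last char: $
  3: d$beb -> last char: b
  4: ebd$b -> last char: b


BWT = de$bb


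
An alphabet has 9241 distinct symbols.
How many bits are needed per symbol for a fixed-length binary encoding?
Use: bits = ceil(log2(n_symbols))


log2(9241) = 13.1738
Bracket: 2^13 = 8192 < 9241 <= 2^14 = 16384
So ceil(log2(9241)) = 14

bits = ceil(log2(9241)) = ceil(13.1738) = 14 bits


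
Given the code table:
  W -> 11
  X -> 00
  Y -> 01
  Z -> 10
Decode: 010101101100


Decoding:
01 -> Y
01 -> Y
01 -> Y
10 -> Z
11 -> W
00 -> X


Result: YYYZWX


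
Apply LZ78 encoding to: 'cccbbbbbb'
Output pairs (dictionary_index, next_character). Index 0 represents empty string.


LZ78 encoding steps:
Dictionary: {0: ''}
Step 1: w='' (idx 0), next='c' -> output (0, 'c'), add 'c' as idx 1
Step 2: w='c' (idx 1), next='c' -> output (1, 'c'), add 'cc' as idx 2
Step 3: w='' (idx 0), next='b' -> output (0, 'b'), add 'b' as idx 3
Step 4: w='b' (idx 3), next='b' -> output (3, 'b'), add 'bb' as idx 4
Step 5: w='bb' (idx 4), next='b' -> output (4, 'b'), add 'bbb' as idx 5


Encoded: [(0, 'c'), (1, 'c'), (0, 'b'), (3, 'b'), (4, 'b')]


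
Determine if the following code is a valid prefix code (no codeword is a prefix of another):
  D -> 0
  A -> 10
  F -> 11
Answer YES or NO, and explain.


Checking each pair (does one codeword prefix another?):
  D='0' vs A='10': no prefix
  D='0' vs F='11': no prefix
  A='10' vs D='0': no prefix
  A='10' vs F='11': no prefix
  F='11' vs D='0': no prefix
  F='11' vs A='10': no prefix
No violation found over all pairs.

YES -- this is a valid prefix code. No codeword is a prefix of any other codeword.


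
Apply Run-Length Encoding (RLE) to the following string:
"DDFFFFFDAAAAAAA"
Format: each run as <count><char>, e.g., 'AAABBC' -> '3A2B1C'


Scanning runs left to right:
  i=0: run of 'D' x 2 -> '2D'
  i=2: run of 'F' x 5 -> '5F'
  i=7: run of 'D' x 1 -> '1D'
  i=8: run of 'A' x 7 -> '7A'

RLE = 2D5F1D7A


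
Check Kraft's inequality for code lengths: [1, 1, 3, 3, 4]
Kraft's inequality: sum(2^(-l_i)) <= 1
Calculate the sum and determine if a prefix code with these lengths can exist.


Sum = 2^(-1) + 2^(-1) + 2^(-3) + 2^(-3) + 2^(-4)
    = 0.5 + 0.5 + 0.125 + 0.125 + 0.0625
    = 21/16 = 1.3125
Since 1.3125 > 1, Kraft's inequality is NOT satisfied.
A prefix code with these lengths CANNOT exist.

Kraft sum = 1.3125. Not satisfied.


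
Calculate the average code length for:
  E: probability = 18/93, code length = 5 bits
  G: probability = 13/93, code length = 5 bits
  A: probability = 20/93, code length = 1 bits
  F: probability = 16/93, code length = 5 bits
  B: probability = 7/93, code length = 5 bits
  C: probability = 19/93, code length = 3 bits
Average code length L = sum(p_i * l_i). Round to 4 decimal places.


Weighted contributions p_i * l_i:
  E: (18/93) * 5 = 90/93
  G: (13/93) * 5 = 65/93
  A: (20/93) * 1 = 20/93
  F: (16/93) * 5 = 80/93
  B: (7/93) * 5 = 35/93
  C: (19/93) * 3 = 57/93
Sum = (90 + 65 + 20 + 80 + 35 + 57)/93 = 347/93

L = 347/93 = 3.7312 bits/symbol


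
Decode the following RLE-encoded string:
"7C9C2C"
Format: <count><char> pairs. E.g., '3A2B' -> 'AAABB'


Expanding each <count><char> pair:
  7C -> 'CCCCCCC'
  9C -> 'CCCCCCCCC'
  2C -> 'CC'

Decoded = CCCCCCCCCCCCCCCCCC


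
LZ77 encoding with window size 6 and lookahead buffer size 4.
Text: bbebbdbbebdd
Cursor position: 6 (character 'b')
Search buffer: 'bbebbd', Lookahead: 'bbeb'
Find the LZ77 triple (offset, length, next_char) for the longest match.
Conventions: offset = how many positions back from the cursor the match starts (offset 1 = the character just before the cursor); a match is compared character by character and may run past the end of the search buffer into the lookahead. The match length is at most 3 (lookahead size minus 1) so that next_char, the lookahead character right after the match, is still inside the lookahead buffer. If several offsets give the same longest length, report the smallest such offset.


Try each offset into the search buffer:
  offset=1 (pos 5, char 'd'): match length 0
  offset=2 (pos 4, char 'b'): match length 1
  offset=3 (pos 3, char 'b'): match length 2
  offset=4 (pos 2, char 'e'): match length 0
  offset=5 (pos 1, char 'b'): match length 1
  offset=6 (pos 0, char 'b'): match length 3
Longest match has length 3 at offset 6.
next_char = character at position 6 + 3 = 9 -> 'b'

Best match: offset=6, length=3 (matching 'bbe' starting at position 0)
LZ77 triple: (6, 3, 'b')


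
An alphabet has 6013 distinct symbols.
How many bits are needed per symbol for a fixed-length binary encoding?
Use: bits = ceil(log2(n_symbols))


log2(6013) = 12.5539
Bracket: 2^12 = 4096 < 6013 <= 2^13 = 8192
So ceil(log2(6013)) = 13

bits = ceil(log2(6013)) = ceil(12.5539) = 13 bits


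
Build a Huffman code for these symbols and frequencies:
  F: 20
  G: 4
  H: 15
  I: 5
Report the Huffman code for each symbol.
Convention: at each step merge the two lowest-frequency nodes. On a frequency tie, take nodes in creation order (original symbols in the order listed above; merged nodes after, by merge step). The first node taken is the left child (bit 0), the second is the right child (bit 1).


Huffman tree construction:
Step 1: Merge G(4) + I(5) = 9
Step 2: Merge (G+I)(9) + H(15) = 24
Step 3: Merge F(20) + ((G+I)+H)(24) = 44
Read each symbol's code off the tree from the root (left child = 0, right child = 1).

Codes:
  F: 0 (length 1)
  G: 100 (length 3)
  H: 11 (length 2)
  I: 101 (length 3)
Average code length: 77/44 = 1.7500 bits/symbol


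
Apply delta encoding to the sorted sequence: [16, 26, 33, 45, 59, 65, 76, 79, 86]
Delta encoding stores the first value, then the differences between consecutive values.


First value: 16
Deltas:
  26 - 16 = 10
  33 - 26 = 7
  45 - 33 = 12
  59 - 45 = 14
  65 - 59 = 6
  76 - 65 = 11
  79 - 76 = 3
  86 - 79 = 7


Delta encoded: [16, 10, 7, 12, 14, 6, 11, 3, 7]


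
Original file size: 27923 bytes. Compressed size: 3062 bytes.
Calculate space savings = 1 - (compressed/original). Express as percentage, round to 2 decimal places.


ratio = compressed/original = 3062/27923 = 0.109659
savings = 1 - ratio = 1 - 0.109659 = 0.890341
as a percentage: 0.890341 * 100 = 89.03%

Space savings = 1 - 3062/27923 = 89.03%


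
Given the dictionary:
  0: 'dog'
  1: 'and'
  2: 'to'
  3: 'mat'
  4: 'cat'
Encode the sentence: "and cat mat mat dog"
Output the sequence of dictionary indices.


Look up each word in the dictionary:
  'and' -> 1
  'cat' -> 4
  'mat' -> 3
  'mat' -> 3
  'dog' -> 0

Encoded: [1, 4, 3, 3, 0]


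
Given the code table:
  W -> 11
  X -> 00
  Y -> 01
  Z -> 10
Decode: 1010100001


Decoding:
10 -> Z
10 -> Z
10 -> Z
00 -> X
01 -> Y


Result: ZZZXY


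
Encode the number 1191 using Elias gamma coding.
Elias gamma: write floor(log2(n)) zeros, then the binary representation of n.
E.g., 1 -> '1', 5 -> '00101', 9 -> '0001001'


num_bits = floor(log2(1191)) + 1 = 11
leading_zeros = num_bits - 1 = 10
binary(1191) = 10010100111

Elias gamma(1191) = '0000000000' + '10010100111' = 000000000010010100111 (21 bits)


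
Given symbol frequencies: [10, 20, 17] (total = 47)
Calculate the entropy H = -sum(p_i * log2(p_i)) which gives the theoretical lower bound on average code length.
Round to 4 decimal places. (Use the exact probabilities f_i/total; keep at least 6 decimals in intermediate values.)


Per-symbol terms -p_i * log2(p_i) with p_i = f_i/47:
  p = 10/47 = 0.212766: log2(p) = -2.232661, -p*log2(p) = 0.475034
  p = 20/47 = 0.425532: log2(p) = -1.232661, -p*log2(p) = 0.524536
  p = 17/47 = 0.361702: log2(p) = -1.467126, -p*log2(p) = 0.530663
H = 0.475034 + 0.524536 + 0.530663 = 1.530233

H = 1.5302 bits/symbol


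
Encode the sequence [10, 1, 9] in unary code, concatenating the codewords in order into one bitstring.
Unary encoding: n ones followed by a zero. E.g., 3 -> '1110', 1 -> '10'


Encode each number as n ones followed by a terminating 0:
  10 -> 11111111110 (11 bits)
  1 -> 10 (2 bits)
  9 -> 1111111110 (10 bits)
Total length = 11 + 2 + 10 = 23 bits.

Unary([10, 1, 9]) = 11111111110101111111110 (23 bits)


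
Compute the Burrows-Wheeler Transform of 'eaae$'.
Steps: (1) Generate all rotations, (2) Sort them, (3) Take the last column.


Rotations (sorted):
  0: $eaae -> last char: e
  1: aae$e -> last char: e
  2: ae$ea -> last char: a
  3: e$eaa -> last char: a
  4: eaae$ -> last char: $


BWT = eeaa$


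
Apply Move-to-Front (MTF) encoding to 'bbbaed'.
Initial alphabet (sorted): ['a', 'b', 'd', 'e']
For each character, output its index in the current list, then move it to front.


MTF encoding:
'b': index 1 in ['a', 'b', 'd', 'e'] -> ['b', 'a', 'd', 'e']
'b': index 0 in ['b', 'a', 'd', 'e'] -> ['b', 'a', 'd', 'e']
'b': index 0 in ['b', 'a', 'd', 'e'] -> ['b', 'a', 'd', 'e']
'a': index 1 in ['b', 'a', 'd', 'e'] -> ['a', 'b', 'd', 'e']
'e': index 3 in ['a', 'b', 'd', 'e'] -> ['e', 'a', 'b', 'd']
'd': index 3 in ['e', 'a', 'b', 'd'] -> ['d', 'e', 'a', 'b']


Output: [1, 0, 0, 1, 3, 3]


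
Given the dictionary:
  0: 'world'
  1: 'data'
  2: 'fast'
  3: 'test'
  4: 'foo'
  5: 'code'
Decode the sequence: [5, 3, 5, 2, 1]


Look up each index in the dictionary:
  5 -> 'code'
  3 -> 'test'
  5 -> 'code'
  2 -> 'fast'
  1 -> 'data'

Decoded: "code test code fast data"


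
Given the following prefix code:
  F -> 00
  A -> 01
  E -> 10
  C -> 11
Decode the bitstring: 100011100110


Decoding step by step:
Bits 10 -> E
Bits 00 -> F
Bits 11 -> C
Bits 10 -> E
Bits 01 -> A
Bits 10 -> E


Decoded message: EFCEAE


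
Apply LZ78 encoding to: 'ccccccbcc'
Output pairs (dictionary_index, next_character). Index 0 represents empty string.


LZ78 encoding steps:
Dictionary: {0: ''}
Step 1: w='' (idx 0), next='c' -> output (0, 'c'), add 'c' as idx 1
Step 2: w='c' (idx 1), next='c' -> output (1, 'c'), add 'cc' as idx 2
Step 3: w='cc' (idx 2), next='c' -> output (2, 'c'), add 'ccc' as idx 3
Step 4: w='' (idx 0), next='b' -> output (0, 'b'), add 'b' as idx 4
Step 5: w='cc' (idx 2), end of input -> output (2, '')


Encoded: [(0, 'c'), (1, 'c'), (2, 'c'), (0, 'b'), (2, '')]


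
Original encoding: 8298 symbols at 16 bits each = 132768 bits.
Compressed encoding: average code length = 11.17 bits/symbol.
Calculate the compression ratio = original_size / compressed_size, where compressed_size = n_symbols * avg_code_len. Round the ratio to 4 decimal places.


original_size = n_symbols * orig_bits = 8298 * 16 = 132768 bits
compressed_size = n_symbols * avg_code_len = 8298 * 11.17 = 92688.66 bits
ratio = original_size / compressed_size = 132768 / 92688.66 = 1.4324

Compression ratio = 1.4324


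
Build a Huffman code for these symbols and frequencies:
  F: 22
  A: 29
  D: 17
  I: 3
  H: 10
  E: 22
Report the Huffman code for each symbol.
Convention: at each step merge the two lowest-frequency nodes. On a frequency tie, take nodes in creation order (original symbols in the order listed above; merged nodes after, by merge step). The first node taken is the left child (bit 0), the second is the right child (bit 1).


Huffman tree construction:
Step 1: Merge I(3) + H(10) = 13
Step 2: Merge (I+H)(13) + D(17) = 30
Step 3: Merge F(22) + E(22) = 44
Step 4: Merge A(29) + ((I+H)+D)(30) = 59
Step 5: Merge (F+E)(44) + (A+((I+H)+D))(59) = 103
Read each symbol's code off the tree from the root (left child = 0, right child = 1).

Codes:
  F: 00 (length 2)
  A: 10 (length 2)
  D: 111 (length 3)
  I: 1100 (length 4)
  H: 1101 (length 4)
  E: 01 (length 2)
Average code length: 249/103 = 2.4175 bits/symbol


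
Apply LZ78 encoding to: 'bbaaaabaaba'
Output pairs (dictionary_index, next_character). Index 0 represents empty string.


LZ78 encoding steps:
Dictionary: {0: ''}
Step 1: w='' (idx 0), next='b' -> output (0, 'b'), add 'b' as idx 1
Step 2: w='b' (idx 1), next='a' -> output (1, 'a'), add 'ba' as idx 2
Step 3: w='' (idx 0), next='a' -> output (0, 'a'), add 'a' as idx 3
Step 4: w='a' (idx 3), next='a' -> output (3, 'a'), add 'aa' as idx 4
Step 5: w='ba' (idx 2), next='a' -> output (2, 'a'), add 'baa' as idx 5
Step 6: w='ba' (idx 2), end of input -> output (2, '')


Encoded: [(0, 'b'), (1, 'a'), (0, 'a'), (3, 'a'), (2, 'a'), (2, '')]


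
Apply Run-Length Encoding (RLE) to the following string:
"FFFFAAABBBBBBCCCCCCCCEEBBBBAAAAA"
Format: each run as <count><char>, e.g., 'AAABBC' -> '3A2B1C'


Scanning runs left to right:
  i=0: run of 'F' x 4 -> '4F'
  i=4: run of 'A' x 3 -> '3A'
  i=7: run of 'B' x 6 -> '6B'
  i=13: run of 'C' x 8 -> '8C'
  i=21: run of 'E' x 2 -> '2E'
  i=23: run of 'B' x 4 -> '4B'
  i=27: run of 'A' x 5 -> '5A'

RLE = 4F3A6B8C2E4B5A


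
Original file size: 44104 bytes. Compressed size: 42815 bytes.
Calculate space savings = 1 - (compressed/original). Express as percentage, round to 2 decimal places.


ratio = compressed/original = 42815/44104 = 0.970774
savings = 1 - ratio = 1 - 0.970774 = 0.029226
as a percentage: 0.029226 * 100 = 2.92%

Space savings = 1 - 42815/44104 = 2.92%


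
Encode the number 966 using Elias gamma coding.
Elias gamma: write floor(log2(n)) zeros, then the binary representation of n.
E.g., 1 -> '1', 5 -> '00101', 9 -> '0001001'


num_bits = floor(log2(966)) + 1 = 10
leading_zeros = num_bits - 1 = 9
binary(966) = 1111000110

Elias gamma(966) = '000000000' + '1111000110' = 0000000001111000110 (19 bits)


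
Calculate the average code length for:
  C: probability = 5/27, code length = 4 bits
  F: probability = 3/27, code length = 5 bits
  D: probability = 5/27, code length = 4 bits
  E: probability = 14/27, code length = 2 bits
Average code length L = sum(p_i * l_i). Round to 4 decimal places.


Weighted contributions p_i * l_i:
  C: (5/27) * 4 = 20/27
  F: (3/27) * 5 = 15/27
  D: (5/27) * 4 = 20/27
  E: (14/27) * 2 = 28/27
Sum = (20 + 15 + 20 + 28)/27 = 83/27

L = 83/27 = 3.0741 bits/symbol


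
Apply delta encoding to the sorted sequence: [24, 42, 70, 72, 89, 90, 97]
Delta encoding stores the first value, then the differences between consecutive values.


First value: 24
Deltas:
  42 - 24 = 18
  70 - 42 = 28
  72 - 70 = 2
  89 - 72 = 17
  90 - 89 = 1
  97 - 90 = 7


Delta encoded: [24, 18, 28, 2, 17, 1, 7]


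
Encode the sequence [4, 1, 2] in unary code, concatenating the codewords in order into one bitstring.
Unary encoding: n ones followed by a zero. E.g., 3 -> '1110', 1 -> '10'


Encode each number as n ones followed by a terminating 0:
  4 -> 11110 (5 bits)
  1 -> 10 (2 bits)
  2 -> 110 (3 bits)
Total length = 5 + 2 + 3 = 10 bits.

Unary([4, 1, 2]) = 1111010110 (10 bits)


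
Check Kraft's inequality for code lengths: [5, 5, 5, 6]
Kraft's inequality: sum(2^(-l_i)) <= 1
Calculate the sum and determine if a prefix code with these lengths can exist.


Sum = 2^(-5) + 2^(-5) + 2^(-5) + 2^(-6)
    = 0.03125 + 0.03125 + 0.03125 + 0.015625
    = 7/64 = 0.109375
Since 0.109375 <= 1, Kraft's inequality IS satisfied.
A prefix code with these lengths CAN exist.

Kraft sum = 0.109375. Satisfied.


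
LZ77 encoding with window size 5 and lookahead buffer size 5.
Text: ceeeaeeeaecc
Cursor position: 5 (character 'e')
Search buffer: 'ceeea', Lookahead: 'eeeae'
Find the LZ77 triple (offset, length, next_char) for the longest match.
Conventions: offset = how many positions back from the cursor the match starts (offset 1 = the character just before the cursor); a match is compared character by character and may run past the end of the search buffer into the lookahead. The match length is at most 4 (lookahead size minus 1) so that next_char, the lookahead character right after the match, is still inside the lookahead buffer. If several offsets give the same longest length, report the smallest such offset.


Try each offset into the search buffer:
  offset=1 (pos 4, char 'a'): match length 0
  offset=2 (pos 3, char 'e'): match length 1
  offset=3 (pos 2, char 'e'): match length 2
  offset=4 (pos 1, char 'e'): match length 4
  offset=5 (pos 0, char 'c'): match length 0
Longest match has length 4 at offset 4.
next_char = character at position 5 + 4 = 9 -> 'e'

Best match: offset=4, length=4 (matching 'eeea' starting at position 1)
LZ77 triple: (4, 4, 'e')


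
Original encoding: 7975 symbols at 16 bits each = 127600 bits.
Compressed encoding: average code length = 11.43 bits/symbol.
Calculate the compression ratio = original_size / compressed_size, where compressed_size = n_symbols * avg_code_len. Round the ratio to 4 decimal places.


original_size = n_symbols * orig_bits = 7975 * 16 = 127600 bits
compressed_size = n_symbols * avg_code_len = 7975 * 11.43 = 91154.25 bits
ratio = original_size / compressed_size = 127600 / 91154.25 = 1.3998

Compression ratio = 1.3998


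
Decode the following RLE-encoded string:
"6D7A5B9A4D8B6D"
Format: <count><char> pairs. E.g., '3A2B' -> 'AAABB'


Expanding each <count><char> pair:
  6D -> 'DDDDDD'
  7A -> 'AAAAAAA'
  5B -> 'BBBBB'
  9A -> 'AAAAAAAAA'
  4D -> 'DDDD'
  8B -> 'BBBBBBBB'
  6D -> 'DDDDDD'

Decoded = DDDDDDAAAAAAABBBBBAAAAAAAAADDDDBBBBBBBBDDDDDD


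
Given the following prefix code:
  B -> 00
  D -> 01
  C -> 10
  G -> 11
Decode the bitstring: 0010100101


Decoding step by step:
Bits 00 -> B
Bits 10 -> C
Bits 10 -> C
Bits 01 -> D
Bits 01 -> D


Decoded message: BCCDD


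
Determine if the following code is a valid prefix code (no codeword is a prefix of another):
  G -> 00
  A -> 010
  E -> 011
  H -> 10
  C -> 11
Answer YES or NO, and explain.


Checking each pair (does one codeword prefix another?):
  G='00' vs A='010': no prefix
  G='00' vs E='011': no prefix
  G='00' vs H='10': no prefix
  G='00' vs C='11': no prefix
  A='010' vs G='00': no prefix
  A='010' vs E='011': no prefix
  A='010' vs H='10': no prefix
  A='010' vs C='11': no prefix
  E='011' vs G='00': no prefix
  E='011' vs A='010': no prefix
  E='011' vs H='10': no prefix
  E='011' vs C='11': no prefix
  H='10' vs G='00': no prefix
  H='10' vs A='010': no prefix
  H='10' vs E='011': no prefix
  H='10' vs C='11': no prefix
  C='11' vs G='00': no prefix
  C='11' vs A='010': no prefix
  C='11' vs E='011': no prefix
  C='11' vs H='10': no prefix
No violation found over all pairs.

YES -- this is a valid prefix code. No codeword is a prefix of any other codeword.


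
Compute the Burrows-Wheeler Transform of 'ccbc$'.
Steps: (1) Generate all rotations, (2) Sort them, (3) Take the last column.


Rotations (sorted):
  0: $ccbc -> last char: c
  1: bc$cc -> last char: c
  2: c$ccb -> last char: b
  3: cbc$c -> last char: c
  4: ccbc$ -> last char: $


BWT = ccbc$


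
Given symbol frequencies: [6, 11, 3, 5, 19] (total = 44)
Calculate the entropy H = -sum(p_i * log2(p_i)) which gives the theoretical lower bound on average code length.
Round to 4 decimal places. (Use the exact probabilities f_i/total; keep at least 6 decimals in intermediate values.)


Per-symbol terms -p_i * log2(p_i) with p_i = f_i/44:
  p = 6/44 = 0.136364: log2(p) = -2.874469, -p*log2(p) = 0.391973
  p = 11/44 = 0.250000: log2(p) = -2.000000, -p*log2(p) = 0.500000
  p = 3/44 = 0.068182: log2(p) = -3.874469, -p*log2(p) = 0.264168
  p = 5/44 = 0.113636: log2(p) = -3.137504, -p*log2(p) = 0.356534
  p = 19/44 = 0.431818: log2(p) = -1.211504, -p*log2(p) = 0.523149
H = 0.391973 + 0.500000 + 0.264168 + 0.356534 + 0.523149 = 2.035824

H = 2.0358 bits/symbol


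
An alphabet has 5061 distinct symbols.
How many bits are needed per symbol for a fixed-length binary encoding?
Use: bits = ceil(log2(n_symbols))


log2(5061) = 12.3052
Bracket: 2^12 = 4096 < 5061 <= 2^13 = 8192
So ceil(log2(5061)) = 13

bits = ceil(log2(5061)) = ceil(12.3052) = 13 bits


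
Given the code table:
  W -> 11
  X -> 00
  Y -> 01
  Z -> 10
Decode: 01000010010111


Decoding:
01 -> Y
00 -> X
00 -> X
10 -> Z
01 -> Y
01 -> Y
11 -> W


Result: YXXZYYW


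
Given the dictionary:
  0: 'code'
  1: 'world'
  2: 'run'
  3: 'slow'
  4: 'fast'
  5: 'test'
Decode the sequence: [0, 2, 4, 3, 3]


Look up each index in the dictionary:
  0 -> 'code'
  2 -> 'run'
  4 -> 'fast'
  3 -> 'slow'
  3 -> 'slow'

Decoded: "code run fast slow slow"


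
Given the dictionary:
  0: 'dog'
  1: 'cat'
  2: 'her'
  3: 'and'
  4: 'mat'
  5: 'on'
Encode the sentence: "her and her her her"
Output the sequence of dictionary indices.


Look up each word in the dictionary:
  'her' -> 2
  'and' -> 3
  'her' -> 2
  'her' -> 2
  'her' -> 2

Encoded: [2, 3, 2, 2, 2]


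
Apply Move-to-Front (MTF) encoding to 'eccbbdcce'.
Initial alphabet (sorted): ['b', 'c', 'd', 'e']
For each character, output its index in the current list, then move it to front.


MTF encoding:
'e': index 3 in ['b', 'c', 'd', 'e'] -> ['e', 'b', 'c', 'd']
'c': index 2 in ['e', 'b', 'c', 'd'] -> ['c', 'e', 'b', 'd']
'c': index 0 in ['c', 'e', 'b', 'd'] -> ['c', 'e', 'b', 'd']
'b': index 2 in ['c', 'e', 'b', 'd'] -> ['b', 'c', 'e', 'd']
'b': index 0 in ['b', 'c', 'e', 'd'] -> ['b', 'c', 'e', 'd']
'd': index 3 in ['b', 'c', 'e', 'd'] -> ['d', 'b', 'c', 'e']
'c': index 2 in ['d', 'b', 'c', 'e'] -> ['c', 'd', 'b', 'e']
'c': index 0 in ['c', 'd', 'b', 'e'] -> ['c', 'd', 'b', 'e']
'e': index 3 in ['c', 'd', 'b', 'e'] -> ['e', 'c', 'd', 'b']


Output: [3, 2, 0, 2, 0, 3, 2, 0, 3]


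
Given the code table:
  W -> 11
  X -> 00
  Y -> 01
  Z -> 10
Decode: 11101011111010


Decoding:
11 -> W
10 -> Z
10 -> Z
11 -> W
11 -> W
10 -> Z
10 -> Z


Result: WZZWWZZ


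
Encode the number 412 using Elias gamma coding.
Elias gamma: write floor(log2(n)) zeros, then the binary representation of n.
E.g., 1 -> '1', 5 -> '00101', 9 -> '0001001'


num_bits = floor(log2(412)) + 1 = 9
leading_zeros = num_bits - 1 = 8
binary(412) = 110011100

Elias gamma(412) = '00000000' + '110011100' = 00000000110011100 (17 bits)


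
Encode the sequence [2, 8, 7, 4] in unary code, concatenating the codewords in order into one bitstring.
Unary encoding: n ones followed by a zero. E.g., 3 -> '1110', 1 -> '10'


Encode each number as n ones followed by a terminating 0:
  2 -> 110 (3 bits)
  8 -> 111111110 (9 bits)
  7 -> 11111110 (8 bits)
  4 -> 11110 (5 bits)
Total length = 3 + 9 + 8 + 5 = 25 bits.

Unary([2, 8, 7, 4]) = 1101111111101111111011110 (25 bits)


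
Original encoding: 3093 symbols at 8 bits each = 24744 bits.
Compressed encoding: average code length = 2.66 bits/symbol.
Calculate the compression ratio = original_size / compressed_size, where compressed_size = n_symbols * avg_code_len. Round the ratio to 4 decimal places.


original_size = n_symbols * orig_bits = 3093 * 8 = 24744 bits
compressed_size = n_symbols * avg_code_len = 3093 * 2.66 = 8227.38 bits
ratio = original_size / compressed_size = 24744 / 8227.38 = 3.0075

Compression ratio = 3.0075


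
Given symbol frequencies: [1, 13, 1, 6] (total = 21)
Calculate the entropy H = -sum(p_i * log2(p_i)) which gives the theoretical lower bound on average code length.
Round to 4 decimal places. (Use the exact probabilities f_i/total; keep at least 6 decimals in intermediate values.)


Per-symbol terms -p_i * log2(p_i) with p_i = f_i/21:
  p = 1/21 = 0.047619: log2(p) = -4.392317, -p*log2(p) = 0.209158
  p = 13/21 = 0.619048: log2(p) = -0.691878, -p*log2(p) = 0.428305
  p = 1/21 = 0.047619: log2(p) = -4.392317, -p*log2(p) = 0.209158
  p = 6/21 = 0.285714: log2(p) = -1.807355, -p*log2(p) = 0.516387
H = 0.209158 + 0.428305 + 0.209158 + 0.516387 = 1.363008

H = 1.363 bits/symbol


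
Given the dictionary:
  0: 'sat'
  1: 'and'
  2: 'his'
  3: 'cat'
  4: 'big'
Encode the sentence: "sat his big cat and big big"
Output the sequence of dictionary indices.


Look up each word in the dictionary:
  'sat' -> 0
  'his' -> 2
  'big' -> 4
  'cat' -> 3
  'and' -> 1
  'big' -> 4
  'big' -> 4

Encoded: [0, 2, 4, 3, 1, 4, 4]


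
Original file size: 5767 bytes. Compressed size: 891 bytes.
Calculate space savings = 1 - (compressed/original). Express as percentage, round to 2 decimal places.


ratio = compressed/original = 891/5767 = 0.1545
savings = 1 - ratio = 1 - 0.1545 = 0.8455
as a percentage: 0.8455 * 100 = 84.55%

Space savings = 1 - 891/5767 = 84.55%


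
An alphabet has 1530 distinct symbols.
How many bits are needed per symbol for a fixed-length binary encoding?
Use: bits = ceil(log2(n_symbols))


log2(1530) = 10.5793
Bracket: 2^10 = 1024 < 1530 <= 2^11 = 2048
So ceil(log2(1530)) = 11

bits = ceil(log2(1530)) = ceil(10.5793) = 11 bits
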